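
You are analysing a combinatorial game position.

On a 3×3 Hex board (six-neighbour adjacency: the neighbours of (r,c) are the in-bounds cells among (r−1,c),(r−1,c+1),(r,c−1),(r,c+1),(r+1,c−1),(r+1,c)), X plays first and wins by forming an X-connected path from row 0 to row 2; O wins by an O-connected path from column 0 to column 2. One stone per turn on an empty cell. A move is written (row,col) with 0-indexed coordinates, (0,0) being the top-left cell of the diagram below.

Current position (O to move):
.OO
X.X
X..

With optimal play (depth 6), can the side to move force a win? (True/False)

O winning at [.OO/X.X/X..]: True

p1 O@[.OO/X.X/X..]: (0,0)[OOO/X.X/X..]+1* (1,1)[.OO/XOX/X..]-1 (2,1)[.OO/X.X/XO.]-1 (2,2)[.OO/X.X/X.O]-1
p2 X@[OOO/X.X/X..] terminal -1; root [.OO/X.X/X..] d6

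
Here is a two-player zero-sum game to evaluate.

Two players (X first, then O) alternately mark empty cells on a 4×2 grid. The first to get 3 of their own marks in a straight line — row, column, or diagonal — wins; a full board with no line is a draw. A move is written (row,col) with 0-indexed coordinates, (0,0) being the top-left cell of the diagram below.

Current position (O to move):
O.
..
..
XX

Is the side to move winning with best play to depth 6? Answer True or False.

O winning at [O./../../XX]: False

p1 O@[O./../../XX]: (0,1)[OO/../../XX]+0* (1,0)[O./O./../XX]+0 (1,1)[O./.O/../XX]+0 (2,0)[O./../O./XX]+0 (2,1)[O./../.O/XX]+0
p2 X@[OO/../../XX]: (1,0)[OO/X./../XX]+0* (1,1)[OO/.X/../XX]+0 (2,0)[OO/../X./XX]+0 (2,1)[OO/../.X/XX]+0
p3 O@[OO/X./../XX]: (1,1)[OO/XO/../XX]-1 (2,0)[OO/X./O./XX]+0* (2,1)[OO/X./.O/XX]-1
p4 X@[OO/X./O./XX]: (1,1)[OO/XX/O./XX]+0* (2,1)[OO/X./OX/XX]+0
p5 O@[OO/XX/O./XX]: (2,1)[OO/XX/OO/XX]+0*
p6 X@[OO/XX/OO/XX] terminal +0; root [O./../../XX] d6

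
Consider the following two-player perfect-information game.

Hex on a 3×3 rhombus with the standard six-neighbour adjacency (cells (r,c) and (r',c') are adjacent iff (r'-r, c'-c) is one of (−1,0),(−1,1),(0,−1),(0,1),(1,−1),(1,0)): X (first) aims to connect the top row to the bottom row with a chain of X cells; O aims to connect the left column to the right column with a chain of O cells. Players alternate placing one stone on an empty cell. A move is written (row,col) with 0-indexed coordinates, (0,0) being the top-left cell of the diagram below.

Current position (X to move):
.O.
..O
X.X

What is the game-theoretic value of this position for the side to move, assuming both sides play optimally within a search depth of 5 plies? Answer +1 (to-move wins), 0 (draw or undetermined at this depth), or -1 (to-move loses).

value(.O./..O/X.X, X) = -1

[.O./..O/X.X] X move#1: (0,0):-1/XO./..O/X.X*, (0,2):-1/.OX/..O/X.X, (1,0):-1/.O./X.O/X.X, (1,1):-1/.O./.XO/X.X, (2,1):-1/.O./..O/XXX
[XO./..O/X.X] O move#2: (0,2):-1/XOO/..O/X.X, (1,0):+1/XO./O.O/X.X*, (1,1):-1/XO./.OO/X.X, (2,1):-1/XO./..O/XOX
[XO./O.O/X.X] X move#3: (0,2):-1/XOX/O.O/X.X*, (1,1):-1/XO./OXO/X.X, (2,1):-1/XO./O.O/XXX
[XOX/O.O/X.X] O move#4: (1,1):+1/XOX/OOO/X.X*, (2,1):-1/XOX/O.O/XOX
[XOX/OOO/X.X] end (terminal -1, X#5); searched .O./..O/X.X to 5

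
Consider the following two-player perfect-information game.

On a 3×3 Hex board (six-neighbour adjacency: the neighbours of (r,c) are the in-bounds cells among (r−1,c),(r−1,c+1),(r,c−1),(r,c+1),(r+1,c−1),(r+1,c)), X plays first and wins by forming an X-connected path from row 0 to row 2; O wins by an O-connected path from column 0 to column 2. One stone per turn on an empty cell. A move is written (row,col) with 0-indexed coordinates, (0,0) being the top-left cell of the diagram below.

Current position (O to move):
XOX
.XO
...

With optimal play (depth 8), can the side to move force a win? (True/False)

O winning at [XOX/.XO/...]: False

p1 O@[XOX/.XO/...]: (1,0)[XOX/OXO/...]-1* (2,0)[XOX/.XO/O..]-1 (2,1)[XOX/.XO/.O.]-1 (2,2)[XOX/.XO/..O]-1
p2 X@[XOX/OXO/...]: (2,0)[XOX/OXO/X..]+1* (2,1)[XOX/OXO/.X.]+1 (2,2)[XOX/OXO/..X]+1
p3 O@[XOX/OXO/X..] terminal -1; root [XOX/.XO/...] d8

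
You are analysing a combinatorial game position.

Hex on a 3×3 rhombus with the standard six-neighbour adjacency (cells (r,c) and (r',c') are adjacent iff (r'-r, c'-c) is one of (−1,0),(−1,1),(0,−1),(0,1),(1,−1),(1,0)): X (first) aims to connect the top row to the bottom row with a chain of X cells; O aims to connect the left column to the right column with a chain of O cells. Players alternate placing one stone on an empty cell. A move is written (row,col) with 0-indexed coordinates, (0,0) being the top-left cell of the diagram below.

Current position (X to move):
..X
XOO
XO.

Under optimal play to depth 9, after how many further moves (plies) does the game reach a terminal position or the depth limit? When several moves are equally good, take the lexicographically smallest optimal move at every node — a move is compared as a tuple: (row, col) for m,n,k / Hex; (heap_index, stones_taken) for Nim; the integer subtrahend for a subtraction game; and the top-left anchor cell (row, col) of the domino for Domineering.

p1 X@[..X/XOO/XO.]: (0,0)[X.X/XOO/XO.]+1* (0,1)[.XX/XOO/XO.]+1 (2,2)[..X/XOO/XOX]+1
p2 O@[X.X/XOO/XO.] terminal -1; root [..X/XOO/XO.] d9

PV length from [..X/XOO/XO.]: 1 ply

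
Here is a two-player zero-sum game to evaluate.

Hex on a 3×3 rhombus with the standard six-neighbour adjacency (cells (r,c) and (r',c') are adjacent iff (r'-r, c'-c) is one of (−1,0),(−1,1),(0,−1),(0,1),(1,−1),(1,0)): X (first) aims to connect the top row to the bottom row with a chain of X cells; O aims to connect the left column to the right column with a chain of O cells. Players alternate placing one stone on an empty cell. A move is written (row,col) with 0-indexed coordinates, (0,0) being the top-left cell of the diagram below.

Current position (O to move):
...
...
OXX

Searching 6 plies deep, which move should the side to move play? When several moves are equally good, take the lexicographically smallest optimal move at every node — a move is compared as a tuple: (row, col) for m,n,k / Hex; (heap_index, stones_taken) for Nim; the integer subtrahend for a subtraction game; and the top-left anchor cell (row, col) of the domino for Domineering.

O's best at [.../.../OXX]: (0,2)

p1 O@[.../.../OXX]: (0,0)[O../.../OXX]-1 (0,1)[.O./.../OXX]-1 (0,2)[..O/.../OXX]+1* (1,0)[.../O../OXX]-1 (1,1)[.../.O./OXX]+1 (1,2)[.../..O/OXX]-1
p2 X@[..O/.../OXX]: (0,0)[X.O/.../OXX]-1* (0,1)[.XO/.../OXX]-1 (1,0)[..O/X../OXX]-1 (1,1)[..O/.X./OXX]-1 (1,2)[..O/..X/OXX]-1
p3 O@[X.O/.../OXX]: (0,1)[XOO/.../OXX]+1* (1,0)[X.O/O../OXX]+1 (1,1)[X.O/.O./OXX]+1 (1,2)[X.O/..O/OXX]-1
p4 X@[XOO/.../OXX]: (1,0)[XOO/X../OXX]-1* (1,1)[XOO/.X./OXX]-1 (1,2)[XOO/..X/OXX]-1
p5 O@[XOO/X../OXX]: (1,1)[XOO/XO./OXX]+1* (1,2)[XOO/X.O/OXX]-1
p6 X@[XOO/XO./OXX] terminal -1; root [.../.../OXX] d6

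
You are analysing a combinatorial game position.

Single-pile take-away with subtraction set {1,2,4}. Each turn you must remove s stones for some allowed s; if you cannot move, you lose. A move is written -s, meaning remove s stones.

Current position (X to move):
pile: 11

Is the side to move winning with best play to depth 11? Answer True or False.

ply 1, X at 11 | -1=-1→10; -2=+1→9*; -4=-1→7
ply 2, O at 9 | -1=-1→8*; -2=-1→7; -4=-1→5
ply 3, X at 8 | -1=-1→7; -2=+1→6*; -4=-1→4
ply 4, O at 6 | -1=-1→5*; -2=-1→4; -4=-1→2
ply 5, X at 5 | -1=-1→4; -2=+1→3*; -4=-1→1
ply 6, O at 3 | -1=-1→2*; -2=-1→1
ply 7, X at 2 | -1=-1→1; -2=+1→0*
ply 8: 0 is terminal -1 (O); from 11 depth 11

X winning at [11]: True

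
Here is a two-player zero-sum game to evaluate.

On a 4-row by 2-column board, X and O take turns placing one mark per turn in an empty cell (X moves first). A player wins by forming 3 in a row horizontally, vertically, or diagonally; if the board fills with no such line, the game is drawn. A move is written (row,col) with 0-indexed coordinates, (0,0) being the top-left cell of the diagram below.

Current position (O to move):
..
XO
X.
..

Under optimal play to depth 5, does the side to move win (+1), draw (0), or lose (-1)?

value(../XO/X./.., O) = -1

[../XO/X./..] O move#1: (0,0):-1/O./XO/X./..*, (0,1):-1/.O/XO/X./.., (2,1):-1/../XO/XO/.., (3,0):-1/../XO/X./O., (3,1):-1/../XO/X./.O
[O./XO/X./..] X move#2: (0,1):+0/OX/XO/X./.., (2,1):+0/O./XO/XX/.., (3,0):+1/O./XO/X./X.*, (3,1):+0/O./XO/X./.X
[O./XO/X./X.] end (terminal -1, O#3); searched ../XO/X./.. to 5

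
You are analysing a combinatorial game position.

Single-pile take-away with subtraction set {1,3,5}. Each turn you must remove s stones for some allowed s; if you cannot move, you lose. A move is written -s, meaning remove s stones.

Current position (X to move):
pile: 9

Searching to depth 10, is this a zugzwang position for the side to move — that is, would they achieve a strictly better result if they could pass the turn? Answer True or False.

ply 1, X at 9 | -1=+1→8*; -3=+1→6; -5=+1→4
ply 2, O at 8 | -1=-1→7*; -3=-1→5; -5=-1→3
ply 3, X at 7 | -1=+1→6*; -3=+1→4; -5=+1→2
ply 4, O at 6 | -1=-1→5*; -3=-1→3; -5=-1→1
ply 5, X at 5 | -1=+1→4*; -3=+1→2; -5=+1→0
ply 6, O at 4 | -1=-1→3*; -3=-1→1
ply 7, X at 3 | -1=+1→2*; -3=+1→0
ply 8, O at 2 | -1=-1→1*
ply 9, X at 1 | -1=+1→0*
ply 10: 0 is terminal -1 (O); from 9 depth 10
if X skipped the turn, O would face:
~ ply 1, O at 9 | -1=+1→8*; -3=+1→6; -5=+1→4
~ ply 2, X at 8 | -1=-1→7*; -3=-1→5; -5=-1→3
~ ply 3, O at 7 | -1=+1→6*; -3=+1→4; -5=+1→2
~ ply 4, X at 6 | -1=-1→5*; -3=-1→3; -5=-1→1
~ ply 5, O at 5 | -1=+1→4*; -3=+1→2; -5=+1→0
~ ply 6, X at 4 | -1=-1→3*; -3=-1→1
~ ply 7, O at 3 | -1=+1→2*; -3=+1→0
~ ply 8, X at 2 | -1=-1→1*
~ ply 9, O at 1 | -1=+1→0*
~ ply 10: 0 is terminal -1 (X); from 9 depth 10
compare (X): move=+1 vs pass=-1

zugzwang(9, X) = False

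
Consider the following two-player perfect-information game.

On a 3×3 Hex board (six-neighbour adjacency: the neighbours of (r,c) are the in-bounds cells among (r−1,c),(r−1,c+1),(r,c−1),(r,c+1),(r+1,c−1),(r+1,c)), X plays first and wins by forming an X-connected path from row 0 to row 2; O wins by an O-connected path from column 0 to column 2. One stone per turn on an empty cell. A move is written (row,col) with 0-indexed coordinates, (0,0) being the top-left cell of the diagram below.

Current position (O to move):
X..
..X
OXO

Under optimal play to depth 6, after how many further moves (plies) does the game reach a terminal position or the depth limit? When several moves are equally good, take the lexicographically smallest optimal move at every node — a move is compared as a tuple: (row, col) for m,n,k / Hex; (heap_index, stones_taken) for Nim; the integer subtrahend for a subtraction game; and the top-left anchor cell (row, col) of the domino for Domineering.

[X../..X/OXO] O move#1: (0,1):-1/XO./..X/OXO*, (0,2):-1/X.O/..X/OXO, (1,0):-1/X../O.X/OXO, (1,1):-1/X../.OX/OXO
[XO./..X/OXO] X move#2: (0,2):+1/XOX/..X/OXO*, (1,0):+1/XO./X.X/OXO, (1,1):+1/XO./.XX/OXO
[XOX/..X/OXO] end (terminal -1, O#3); searched X../..X/OXO to 6

PV length from [X../..X/OXO]: 2 plies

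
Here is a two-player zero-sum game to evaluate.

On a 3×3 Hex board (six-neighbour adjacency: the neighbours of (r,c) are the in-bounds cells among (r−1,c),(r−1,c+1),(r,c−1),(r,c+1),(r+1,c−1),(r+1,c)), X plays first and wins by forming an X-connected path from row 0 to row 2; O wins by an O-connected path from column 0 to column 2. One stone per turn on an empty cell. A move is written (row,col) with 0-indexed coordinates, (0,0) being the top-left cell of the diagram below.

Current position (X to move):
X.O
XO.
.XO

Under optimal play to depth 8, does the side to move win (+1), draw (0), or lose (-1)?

value(X.O/XO./.XO, X) = +1

[X.O/XO./.XO] X move#1: (0,1):-1/XXO/XO./.XO, (1,2):-1/X.O/XOX/.XO, (2,0):+1/X.O/XO./XXO*
[X.O/XO./XXO] end (terminal -1, O#2); searched X.O/XO./.XO to 8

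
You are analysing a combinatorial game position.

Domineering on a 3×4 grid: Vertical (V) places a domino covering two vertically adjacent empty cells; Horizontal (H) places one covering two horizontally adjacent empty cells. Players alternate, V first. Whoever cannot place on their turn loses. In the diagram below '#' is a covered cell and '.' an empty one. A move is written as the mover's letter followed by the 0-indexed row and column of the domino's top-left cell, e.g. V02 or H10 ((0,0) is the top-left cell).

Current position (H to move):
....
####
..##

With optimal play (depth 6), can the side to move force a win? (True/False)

p1 H@[..../####/..##]: H00[##../####/..##]+1* H01[.##./####/..##]+1 H02[..##/####/..##]+1 H20[..../####/####]+1
p2 V@[##../####/..##] terminal -1; root [..../####/..##] d6

H winning at [..../####/..##]: True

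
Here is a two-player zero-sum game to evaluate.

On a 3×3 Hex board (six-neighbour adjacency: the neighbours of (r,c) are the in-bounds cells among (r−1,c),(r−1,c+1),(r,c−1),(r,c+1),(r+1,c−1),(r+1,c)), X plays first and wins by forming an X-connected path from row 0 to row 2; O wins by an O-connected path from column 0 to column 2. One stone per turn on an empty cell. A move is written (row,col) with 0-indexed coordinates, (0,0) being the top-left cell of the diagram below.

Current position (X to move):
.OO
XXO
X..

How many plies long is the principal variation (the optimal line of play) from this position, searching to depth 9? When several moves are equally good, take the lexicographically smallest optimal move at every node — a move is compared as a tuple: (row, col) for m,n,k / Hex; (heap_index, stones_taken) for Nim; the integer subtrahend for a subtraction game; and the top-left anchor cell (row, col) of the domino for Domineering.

p1 X@[.OO/XXO/X..]: (0,0)[XOO/XXO/X..]+1* (2,1)[.OO/XXO/XX.]-1 (2,2)[.OO/XXO/X.X]-1
p2 O@[XOO/XXO/X..] terminal -1; root [.OO/XXO/X..] d9

PV length from [.OO/XXO/X..]: 1 ply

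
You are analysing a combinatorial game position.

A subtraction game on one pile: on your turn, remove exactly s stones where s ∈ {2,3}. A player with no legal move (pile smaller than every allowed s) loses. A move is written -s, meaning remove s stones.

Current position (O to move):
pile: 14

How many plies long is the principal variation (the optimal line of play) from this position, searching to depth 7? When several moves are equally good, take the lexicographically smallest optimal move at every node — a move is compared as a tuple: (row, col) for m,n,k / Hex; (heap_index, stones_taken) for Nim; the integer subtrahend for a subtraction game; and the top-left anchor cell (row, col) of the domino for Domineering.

ply 1, O at 14 | -2=-1→12; -3=+1→11*
ply 2, X at 11 | -2=-1→9*; -3=-1→8
ply 3, O at 9 | -2=-1→7; -3=+1→6*
ply 4, X at 6 | -2=-1→4*; -3=-1→3
ply 5, O at 4 | -2=-1→2; -3=+1→1*
ply 6: 1 is terminal -1 (X); from 14 depth 7

PV length from [14]: 5 plies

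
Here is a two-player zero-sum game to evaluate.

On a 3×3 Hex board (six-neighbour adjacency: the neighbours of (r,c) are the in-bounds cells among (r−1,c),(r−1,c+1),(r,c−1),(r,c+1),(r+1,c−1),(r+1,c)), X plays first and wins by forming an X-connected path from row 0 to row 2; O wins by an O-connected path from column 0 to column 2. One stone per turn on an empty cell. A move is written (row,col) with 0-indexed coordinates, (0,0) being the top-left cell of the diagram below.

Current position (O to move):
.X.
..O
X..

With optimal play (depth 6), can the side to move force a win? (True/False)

[.X./..O/X..] O move#1: (0,0):-1/OX./..O/X..*, (0,2):-1/.XO/..O/X.., (1,0):-1/.X./O.O/X.., (1,1):-1/.X./.OO/X.., (2,1):-1/.X./..O/XO., (2,2):-1/.X./..O/X.O
[OX./..O/X..] X move#2: (0,2):+1/OXX/..O/X..*, (1,0):+1/OX./X.O/X.., (1,1):+1/OX./.XO/X.., (2,1):+1/OX./..O/XX., (2,2):+1/OX./..O/X.X
[OXX/..O/X..] O move#3: (1,0):-1/OXX/O.O/X..*, (1,1):-1/OXX/.OO/X.., (2,1):-1/OXX/..O/XO., (2,2):-1/OXX/..O/X.O
[OXX/O.O/X..] X move#4: (1,1):+1/OXX/OXO/X..*, (2,1):-1/OXX/O.O/XX., (2,2):-1/OXX/O.O/X.X
[OXX/OXO/X..] end (terminal -1, O#5); searched .X./..O/X.. to 6

O winning at [.X./..O/X..]: False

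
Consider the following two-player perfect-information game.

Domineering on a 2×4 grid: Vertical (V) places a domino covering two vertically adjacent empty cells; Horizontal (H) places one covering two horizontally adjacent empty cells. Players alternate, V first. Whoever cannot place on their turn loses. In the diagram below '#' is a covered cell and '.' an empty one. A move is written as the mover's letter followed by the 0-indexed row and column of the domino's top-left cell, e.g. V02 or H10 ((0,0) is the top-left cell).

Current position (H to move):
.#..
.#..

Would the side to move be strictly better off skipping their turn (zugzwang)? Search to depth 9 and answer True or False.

p1 H@[.#../.#..]: H02[.###/.#..]+1* H12[.#../.###]+1
p2 V@[.###/.#..]: V00[####/##..]-1*
p3 H@[####/##..]: H12[####/####]+1*
p4 V@[####/####] terminal -1; root [.#../.#..] d9
suppose H passes — search the same position with V to move:
pass> p1 V@[.#../.#..]: V00[##../##..]-1 V02[.##./.##.]+1* V03[.#.#/.#.#]+1
pass> p2 H@[.##./.##.] terminal -1; root [.#../.#..] d9
for H: play +1, pass -1

zugzwang(.#../.#.., H) = False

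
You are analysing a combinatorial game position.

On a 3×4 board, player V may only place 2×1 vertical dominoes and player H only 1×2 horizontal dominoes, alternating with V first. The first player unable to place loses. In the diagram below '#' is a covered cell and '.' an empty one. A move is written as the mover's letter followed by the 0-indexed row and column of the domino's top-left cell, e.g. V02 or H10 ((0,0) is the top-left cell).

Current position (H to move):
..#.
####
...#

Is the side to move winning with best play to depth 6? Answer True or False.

p1 H@[..#./####/...#]: H00[###./####/...#]+1* H20[..#./####/##.#]+1 H21[..#./####/.###]+1
p2 V@[###./####/...#] terminal -1; root [..#./####/...#] d6

H winning at [..#./####/...#]: True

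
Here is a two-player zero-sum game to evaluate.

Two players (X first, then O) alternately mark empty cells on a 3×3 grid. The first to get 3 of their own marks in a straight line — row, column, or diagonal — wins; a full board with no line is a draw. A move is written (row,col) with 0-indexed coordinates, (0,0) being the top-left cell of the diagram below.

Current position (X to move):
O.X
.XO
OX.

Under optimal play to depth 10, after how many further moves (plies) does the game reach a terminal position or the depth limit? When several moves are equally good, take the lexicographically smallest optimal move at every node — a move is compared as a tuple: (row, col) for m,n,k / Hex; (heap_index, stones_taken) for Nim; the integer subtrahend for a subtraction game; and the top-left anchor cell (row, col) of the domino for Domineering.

PV length from [O.X/.XO/OX.]: 1 ply

p1 X@[O.X/.XO/OX.]: (0,1)[OXX/.XO/OX.]+1* (1,0)[O.X/XXO/OX.]+0 (2,2)[O.X/.XO/OXX]-1
p2 O@[OXX/.XO/OX.] terminal -1; root [O.X/.XO/OX.] d10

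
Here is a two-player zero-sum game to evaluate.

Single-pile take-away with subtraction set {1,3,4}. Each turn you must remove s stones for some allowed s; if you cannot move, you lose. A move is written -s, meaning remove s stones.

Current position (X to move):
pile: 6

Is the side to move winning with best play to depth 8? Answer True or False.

X winning at [6]: True

ply 1, X at 6 | -1=-1→5; -3=-1→3; -4=+1→2*
ply 2, O at 2 | -1=-1→1*
ply 3, X at 1 | -1=+1→0*
ply 4: 0 is terminal -1 (O); from 6 depth 8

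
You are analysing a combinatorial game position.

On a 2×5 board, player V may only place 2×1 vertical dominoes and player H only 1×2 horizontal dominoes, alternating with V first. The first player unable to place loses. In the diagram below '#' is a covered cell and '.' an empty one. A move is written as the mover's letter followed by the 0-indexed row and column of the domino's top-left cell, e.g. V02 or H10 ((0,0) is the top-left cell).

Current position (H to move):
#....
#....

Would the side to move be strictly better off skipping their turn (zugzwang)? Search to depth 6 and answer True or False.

zugzwang(#..../#...., H) = False

ply 1, H at #..../#.... | H01=-1→###../#....; H02=+1→#.##./#....*; H03=-1→#..##/#....; H11=-1→#..../###..; H12=+1→#..../#.##.; H13=-1→#..../#..##
ply 2, V at #.##./#.... | V01=-1→####./##...*; V04=-1→#.###/#...#
ply 3, H at ####./##... | H12=-1→####./####.; H13=+1→####./##.##*
ply 4: ####./##.## is terminal -1 (V); from #..../#.... depth 6
if H skipped the turn, V would face:
~ ply 1, V at #..../#.... | V01=-1→##.../##...*; V02=-1→#.#../#.#..; V03=-1→#..#./#..#.; V04=-1→#...#/#...#
~ ply 2, H at ##.../##... | H02=+1→####./##...*; H03=+1→##.##/##...; H12=+1→##.../####.; H13=+1→##.../##.##
~ ply 3, V at ####./##... | V04=-1→#####/##..#*
~ ply 4, H at #####/##..# | H12=+1→#####/#####*
~ ply 5: #####/##### is terminal -1 (V); from #..../#.... depth 6
compare (H): move=+1 vs pass=+1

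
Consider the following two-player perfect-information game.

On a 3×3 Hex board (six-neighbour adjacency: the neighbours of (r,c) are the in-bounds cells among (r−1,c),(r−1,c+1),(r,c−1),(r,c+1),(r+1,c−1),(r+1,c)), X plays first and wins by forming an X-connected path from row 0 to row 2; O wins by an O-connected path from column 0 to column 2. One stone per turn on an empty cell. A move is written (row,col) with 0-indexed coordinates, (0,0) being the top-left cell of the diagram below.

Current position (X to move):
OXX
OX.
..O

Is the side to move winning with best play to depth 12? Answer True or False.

X winning at [OXX/OX./..O]: True

[OXX/OX./..O] X move#1: (1,2):+1/OXX/OXX/..O*, (2,0):+1/OXX/OX./X.O, (2,1):+1/OXX/OX./.XO
[OXX/OXX/..O] O move#2: (2,0):-1/OXX/OXX/O.O*, (2,1):-1/OXX/OXX/.OO
[OXX/OXX/O.O] X move#3: (2,1):+1/OXX/OXX/OXO*
[OXX/OXX/OXO] end (terminal -1, O#4); searched OXX/OX./..O to 12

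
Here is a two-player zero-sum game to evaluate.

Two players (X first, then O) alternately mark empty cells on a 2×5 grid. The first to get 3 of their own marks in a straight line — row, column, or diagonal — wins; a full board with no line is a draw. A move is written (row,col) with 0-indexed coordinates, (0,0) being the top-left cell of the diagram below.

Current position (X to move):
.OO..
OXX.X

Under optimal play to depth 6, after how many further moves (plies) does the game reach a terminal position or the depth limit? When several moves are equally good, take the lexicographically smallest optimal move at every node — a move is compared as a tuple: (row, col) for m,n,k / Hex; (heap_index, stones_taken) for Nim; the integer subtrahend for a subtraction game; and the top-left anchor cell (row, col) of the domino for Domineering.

PV length from [.OO../OXX.X]: 1 ply

[.OO../OXX.X] X move#1: (0,0):-1/XOO../OXX.X, (0,3):-1/.OOX./OXX.X, (0,4):-1/.OO.X/OXX.X, (1,3):+1/.OO../OXXXX*
[.OO../OXXXX] end (terminal -1, O#2); searched .OO../OXX.X to 6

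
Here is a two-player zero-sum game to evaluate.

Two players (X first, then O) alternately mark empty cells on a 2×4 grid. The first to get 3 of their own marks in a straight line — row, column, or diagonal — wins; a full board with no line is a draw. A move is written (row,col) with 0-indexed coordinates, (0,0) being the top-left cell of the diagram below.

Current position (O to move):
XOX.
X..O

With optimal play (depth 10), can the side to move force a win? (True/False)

O winning at [XOX./X..O]: False

[XOX./X..O] O move#1: (0,3):+0/XOXO/X..O*, (1,1):+0/XOX./XO.O, (1,2):+0/XOX./X.OO
[XOXO/X..O] X move#2: (1,1):+0/XOXO/XX.O*, (1,2):+0/XOXO/X.XO
[XOXO/XX.O] O move#3: (1,2):+0/XOXO/XXOO*
[XOXO/XXOO] end (terminal +0, X#4); searched XOX./X..O to 10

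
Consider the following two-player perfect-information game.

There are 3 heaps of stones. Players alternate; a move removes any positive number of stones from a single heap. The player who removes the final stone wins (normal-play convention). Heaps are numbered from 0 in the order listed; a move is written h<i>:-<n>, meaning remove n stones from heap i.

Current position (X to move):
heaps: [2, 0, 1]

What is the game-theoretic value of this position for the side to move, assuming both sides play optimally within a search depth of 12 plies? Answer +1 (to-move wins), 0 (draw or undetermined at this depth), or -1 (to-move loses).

value((2,0,1), X) = +1

[(2,0,1)] X move#1: h0:-1:+1/(1,0,1)*, h0:-2:-1/(0,0,1), h2:-1:-1/(2,0,0)
[(1,0,1)] O move#2: h0:-1:-1/(0,0,1)*, h2:-1:-1/(1,0,0)
[(0,0,1)] X move#3: h2:-1:+1/(0,0,0)*
[(0,0,0)] end (terminal -1, O#4); searched (2,0,1) to 12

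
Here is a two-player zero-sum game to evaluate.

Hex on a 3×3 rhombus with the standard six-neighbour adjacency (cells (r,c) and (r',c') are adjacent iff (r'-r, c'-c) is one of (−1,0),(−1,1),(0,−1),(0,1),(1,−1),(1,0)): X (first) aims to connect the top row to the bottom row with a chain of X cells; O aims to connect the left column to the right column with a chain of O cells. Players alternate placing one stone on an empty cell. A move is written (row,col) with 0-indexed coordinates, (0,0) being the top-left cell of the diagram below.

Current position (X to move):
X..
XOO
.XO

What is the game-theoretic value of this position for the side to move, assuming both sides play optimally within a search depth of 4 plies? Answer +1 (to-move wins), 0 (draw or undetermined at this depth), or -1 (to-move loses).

p1 X@[X../XOO/.XO]: (0,1)[XX./XOO/.XO]-1 (0,2)[X.X/XOO/.XO]-1 (2,0)[X../XOO/XXO]+1*
p2 O@[X../XOO/XXO] terminal -1; root [X../XOO/.XO] d4

value(X../XOO/.XO, X) = +1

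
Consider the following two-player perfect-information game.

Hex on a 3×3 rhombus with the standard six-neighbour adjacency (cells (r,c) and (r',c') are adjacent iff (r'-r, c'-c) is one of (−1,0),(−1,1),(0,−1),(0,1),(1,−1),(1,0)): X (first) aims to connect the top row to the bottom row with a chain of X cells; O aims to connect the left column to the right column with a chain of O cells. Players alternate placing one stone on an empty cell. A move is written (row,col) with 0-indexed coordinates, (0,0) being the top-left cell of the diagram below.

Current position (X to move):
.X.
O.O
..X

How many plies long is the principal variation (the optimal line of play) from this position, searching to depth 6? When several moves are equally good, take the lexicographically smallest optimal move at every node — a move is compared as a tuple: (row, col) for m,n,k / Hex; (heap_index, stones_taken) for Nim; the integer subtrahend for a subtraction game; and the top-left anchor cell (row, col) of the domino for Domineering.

PV length from [.X./O.O/..X]: 5 plies

[.X./O.O/..X] X move#1: (0,0):-1/XX./O.O/..X, (0,2):-1/.XX/O.O/..X, (1,1):+1/.X./OXO/..X*, (2,0):-1/.X./O.O/X.X, (2,1):-1/.X./O.O/.XX
[.X./OXO/..X] O move#2: (0,0):-1/OX./OXO/..X*, (0,2):-1/.XO/OXO/..X, (2,0):-1/.X./OXO/O.X, (2,1):-1/.X./OXO/.OX
[OX./OXO/..X] X move#3: (0,2):+1/OXX/OXO/..X*, (2,0):+1/OX./OXO/X.X, (2,1):+1/OX./OXO/.XX
[OXX/OXO/..X] O move#4: (2,0):-1/OXX/OXO/O.X*, (2,1):-1/OXX/OXO/.OX
[OXX/OXO/O.X] X move#5: (2,1):+1/OXX/OXO/OXX*
[OXX/OXO/OXX] end (terminal -1, O#6); searched .X./O.O/..X to 6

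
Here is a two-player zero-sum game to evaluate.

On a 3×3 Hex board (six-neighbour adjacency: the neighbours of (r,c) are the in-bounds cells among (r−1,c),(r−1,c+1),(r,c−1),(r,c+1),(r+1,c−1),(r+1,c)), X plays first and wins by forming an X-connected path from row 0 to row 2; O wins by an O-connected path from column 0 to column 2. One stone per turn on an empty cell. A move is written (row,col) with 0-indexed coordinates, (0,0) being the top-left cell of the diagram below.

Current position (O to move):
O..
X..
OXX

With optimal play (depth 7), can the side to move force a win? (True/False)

[O../X../OXX] O move#1: (0,1):-1/OO./X../OXX, (0,2):+1/O.O/X../OXX*, (1,1):+1/O../XO./OXX, (1,2):-1/O../X.O/OXX
[O.O/X../OXX] X move#2: (0,1):-1/OXO/X../OXX*, (1,1):-1/O.O/XX./OXX, (1,2):-1/O.O/X.X/OXX
[OXO/X../OXX] O move#3: (1,1):+1/OXO/XO./OXX*, (1,2):-1/OXO/X.O/OXX
[OXO/XO./OXX] end (terminal -1, X#4); searched O../X../OXX to 7

O winning at [O../X../OXX]: True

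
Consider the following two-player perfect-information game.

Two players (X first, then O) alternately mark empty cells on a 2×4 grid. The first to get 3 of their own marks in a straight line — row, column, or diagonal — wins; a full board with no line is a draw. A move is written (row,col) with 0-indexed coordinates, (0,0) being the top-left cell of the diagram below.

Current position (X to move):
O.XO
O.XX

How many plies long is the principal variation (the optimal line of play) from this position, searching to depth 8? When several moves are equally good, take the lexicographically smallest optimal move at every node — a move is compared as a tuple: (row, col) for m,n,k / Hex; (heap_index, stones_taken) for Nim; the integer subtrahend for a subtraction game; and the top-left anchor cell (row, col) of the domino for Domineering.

p1 X@[O.XO/O.XX]: (0,1)[OXXO/O.XX]+0 (1,1)[O.XO/OXXX]+1*
p2 O@[O.XO/OXXX] terminal -1; root [O.XO/O.XX] d8

PV length from [O.XO/O.XX]: 1 ply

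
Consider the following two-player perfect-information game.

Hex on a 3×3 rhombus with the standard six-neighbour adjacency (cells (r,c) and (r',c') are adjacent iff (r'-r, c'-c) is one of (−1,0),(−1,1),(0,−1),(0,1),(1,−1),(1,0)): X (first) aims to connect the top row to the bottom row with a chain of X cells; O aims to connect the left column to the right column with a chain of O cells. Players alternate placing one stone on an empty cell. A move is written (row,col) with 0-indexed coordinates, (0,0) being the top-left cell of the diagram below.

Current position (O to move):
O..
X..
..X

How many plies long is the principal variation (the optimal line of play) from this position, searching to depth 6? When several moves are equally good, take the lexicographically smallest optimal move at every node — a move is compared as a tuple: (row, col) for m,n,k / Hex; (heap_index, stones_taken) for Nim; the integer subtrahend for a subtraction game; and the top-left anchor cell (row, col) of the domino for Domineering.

PV length from [O../X../..X]: 5 plies

[O../X../..X] O move#1: (0,1):-1/OO./X../..X, (0,2):-1/O.O/X../..X, (1,1):+1/O../XO./..X*, (1,2):-1/O../X.O/..X, (2,0):-1/O../X../O.X, (2,1):-1/O../X../.OX
[O../XO./..X] X move#2: (0,1):-1/OX./XO./..X*, (0,2):-1/O.X/XO./..X, (1,2):-1/O../XOX/..X, (2,0):-1/O../XO./X.X, (2,1):-1/O../XO./.XX
[OX./XO./..X] O move#3: (0,2):-1/OXO/XO./..X, (1,2):-1/OX./XOO/..X, (2,0):+1/OX./XO./O.X*, (2,1):-1/OX./XO./.OX
[OX./XO./O.X] X move#4: (0,2):-1/OXX/XO./O.X*, (1,2):-1/OX./XOX/O.X, (2,1):-1/OX./XO./OXX
[OXX/XO./O.X] O move#5: (1,2):+1/OXX/XOO/O.X*, (2,1):-1/OXX/XO./OOX
[OXX/XOO/O.X] end (terminal -1, X#6); searched O../X../..X to 6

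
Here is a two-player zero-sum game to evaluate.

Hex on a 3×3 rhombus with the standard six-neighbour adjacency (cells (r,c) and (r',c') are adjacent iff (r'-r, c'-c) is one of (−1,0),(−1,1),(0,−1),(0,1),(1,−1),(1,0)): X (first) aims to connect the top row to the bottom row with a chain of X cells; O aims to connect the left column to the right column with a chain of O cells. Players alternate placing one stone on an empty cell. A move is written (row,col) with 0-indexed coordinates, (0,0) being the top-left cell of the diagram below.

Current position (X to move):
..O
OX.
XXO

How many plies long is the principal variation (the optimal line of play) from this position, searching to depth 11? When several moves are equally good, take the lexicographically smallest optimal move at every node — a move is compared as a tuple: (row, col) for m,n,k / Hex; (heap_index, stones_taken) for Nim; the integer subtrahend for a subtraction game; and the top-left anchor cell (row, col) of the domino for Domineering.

p1 X@[..O/OX./XXO]: (0,0)[X.O/OX./XXO]-1 (0,1)[.XO/OX./XXO]+1* (1,2)[..O/OXX/XXO]-1
p2 O@[.XO/OX./XXO] terminal -1; root [..O/OX./XXO] d11

PV length from [..O/OX./XXO]: 1 ply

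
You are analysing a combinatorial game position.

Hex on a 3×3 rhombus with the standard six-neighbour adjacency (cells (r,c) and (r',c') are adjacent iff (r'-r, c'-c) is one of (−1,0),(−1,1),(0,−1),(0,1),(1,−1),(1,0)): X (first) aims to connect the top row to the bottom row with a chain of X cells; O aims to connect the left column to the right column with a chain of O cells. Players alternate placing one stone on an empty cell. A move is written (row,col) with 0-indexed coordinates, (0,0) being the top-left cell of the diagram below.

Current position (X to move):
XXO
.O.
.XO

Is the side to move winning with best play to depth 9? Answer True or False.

ply 1, X at XXO/.O./.XO | (1,0)=-1→XXO/XO./.XO*; (1,2)=-1→XXO/.OX/.XO; (2,0)=-1→XXO/.O./XXO
ply 2, O at XXO/XO./.XO | (1,2)=-1→XXO/XOO/.XO; (2,0)=+1→XXO/XO./OXO*
ply 3: XXO/XO./OXO is terminal -1 (X); from XXO/.O./.XO depth 9

X winning at [XXO/.O./.XO]: False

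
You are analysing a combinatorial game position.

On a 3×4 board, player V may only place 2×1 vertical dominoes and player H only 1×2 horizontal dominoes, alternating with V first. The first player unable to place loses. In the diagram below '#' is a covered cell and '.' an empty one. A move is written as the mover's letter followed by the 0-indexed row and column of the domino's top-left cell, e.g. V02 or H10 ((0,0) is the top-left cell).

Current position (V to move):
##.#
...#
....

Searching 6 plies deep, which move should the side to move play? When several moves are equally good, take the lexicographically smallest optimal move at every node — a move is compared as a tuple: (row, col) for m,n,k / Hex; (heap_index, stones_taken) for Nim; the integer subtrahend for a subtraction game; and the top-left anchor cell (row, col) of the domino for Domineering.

V's best at [##.#/...#/....]: V11

p1 V@[##.#/...#/....]: V02[####/..##/....]-1 V10[##.#/#..#/#...]-1 V11[##.#/.#.#/.#..]+1* V12[##.#/..##/..#.]-1
p2 H@[##.#/.#.#/.#..]: H22[##.#/.#.#/.###]-1*
p3 V@[##.#/.#.#/.###]: V02[####/.###/.###]+1* V10[##.#/##.#/####]+1
p4 H@[####/.###/.###] terminal -1; root [##.#/...#/....] d6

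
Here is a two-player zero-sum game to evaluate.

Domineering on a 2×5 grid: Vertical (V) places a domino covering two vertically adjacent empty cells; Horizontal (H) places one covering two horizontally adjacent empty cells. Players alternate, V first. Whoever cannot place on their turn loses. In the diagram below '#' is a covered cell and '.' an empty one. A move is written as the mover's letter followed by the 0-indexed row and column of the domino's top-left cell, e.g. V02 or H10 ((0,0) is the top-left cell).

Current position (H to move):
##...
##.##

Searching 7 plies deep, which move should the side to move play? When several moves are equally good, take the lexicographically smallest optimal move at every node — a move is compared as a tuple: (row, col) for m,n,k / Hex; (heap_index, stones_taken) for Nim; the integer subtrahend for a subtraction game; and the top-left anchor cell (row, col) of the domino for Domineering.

[##.../##.##] H move#1: H02:+1/####./##.##*, H03:-1/##.##/##.##
[####./##.##] end (terminal -1, V#2); searched ##.../##.## to 7

H's best at [##.../##.##]: H02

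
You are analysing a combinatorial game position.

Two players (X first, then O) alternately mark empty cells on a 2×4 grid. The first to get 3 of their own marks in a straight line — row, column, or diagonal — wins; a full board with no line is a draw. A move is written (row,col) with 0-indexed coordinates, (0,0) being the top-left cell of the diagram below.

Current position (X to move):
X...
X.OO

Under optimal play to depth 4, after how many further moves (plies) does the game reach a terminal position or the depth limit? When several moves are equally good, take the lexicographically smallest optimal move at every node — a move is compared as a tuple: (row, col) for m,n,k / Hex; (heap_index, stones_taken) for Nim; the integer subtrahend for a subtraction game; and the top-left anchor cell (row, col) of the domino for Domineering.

PV length from [X.../X.OO]: 4 plies

p1 X@[X.../X.OO]: (0,1)[XX../X.OO]-1 (0,2)[X.X./X.OO]-1 (0,3)[X..X/X.OO]-1 (1,1)[X.../XXOO]+0*
p2 O@[X.../XXOO]: (0,1)[XO../XXOO]+0* (0,2)[X.O./XXOO]+0 (0,3)[X..O/XXOO]+0
p3 X@[XO../XXOO]: (0,2)[XOX./XXOO]+0* (0,3)[XO.X/XXOO]+0
p4 O@[XOX./XXOO]: (0,3)[XOXO/XXOO]+0*
p5 X@[XOXO/XXOO] terminal +0; root [X.../X.OO] d4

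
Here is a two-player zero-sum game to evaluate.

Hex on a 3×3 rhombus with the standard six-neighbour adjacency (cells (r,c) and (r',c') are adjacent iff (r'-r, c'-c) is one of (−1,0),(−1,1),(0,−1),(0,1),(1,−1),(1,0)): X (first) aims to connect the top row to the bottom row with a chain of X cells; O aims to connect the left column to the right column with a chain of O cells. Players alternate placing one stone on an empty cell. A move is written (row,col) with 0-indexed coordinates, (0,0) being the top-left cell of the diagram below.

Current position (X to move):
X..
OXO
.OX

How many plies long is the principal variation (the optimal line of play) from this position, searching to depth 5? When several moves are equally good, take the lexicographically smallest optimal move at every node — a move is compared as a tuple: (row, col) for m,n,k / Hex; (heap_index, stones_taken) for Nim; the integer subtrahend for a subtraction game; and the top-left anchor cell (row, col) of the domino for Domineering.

p1 X@[X../OXO/.OX]: (0,1)[XX./OXO/.OX]-1 (0,2)[X.X/OXO/.OX]-1 (2,0)[X../OXO/XOX]+1*
p2 O@[X../OXO/XOX]: (0,1)[XO./OXO/XOX]-1* (0,2)[X.O/OXO/XOX]-1
p3 X@[XO./OXO/XOX]: (0,2)[XOX/OXO/XOX]+1*
p4 O@[XOX/OXO/XOX] terminal -1; root [X../OXO/.OX] d5

PV length from [X../OXO/.OX]: 3 plies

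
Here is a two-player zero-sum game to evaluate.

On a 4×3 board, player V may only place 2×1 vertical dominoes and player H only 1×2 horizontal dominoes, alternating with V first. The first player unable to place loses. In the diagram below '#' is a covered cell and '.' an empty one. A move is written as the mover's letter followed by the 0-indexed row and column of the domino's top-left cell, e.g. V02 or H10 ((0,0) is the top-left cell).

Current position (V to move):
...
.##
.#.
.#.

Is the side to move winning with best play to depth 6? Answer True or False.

ply 1, V at .../.##/.#./.#. | V00=+1→#../###/.#./.#.*; V10=+1→.../###/##./.#.; V20=+1→.../.##/##./##.; V22=+1→.../.##/.##/.##
ply 2, H at #../###/.#./.#. | H01=-1→###/###/.#./.#.*
ply 3, V at ###/###/.#./.#. | V20=+1→###/###/##./##.*; V22=+1→###/###/.##/.##
ply 4: ###/###/##./##. is terminal -1 (H); from .../.##/.#./.#. depth 6

V winning at [.../.##/.#./.#.]: True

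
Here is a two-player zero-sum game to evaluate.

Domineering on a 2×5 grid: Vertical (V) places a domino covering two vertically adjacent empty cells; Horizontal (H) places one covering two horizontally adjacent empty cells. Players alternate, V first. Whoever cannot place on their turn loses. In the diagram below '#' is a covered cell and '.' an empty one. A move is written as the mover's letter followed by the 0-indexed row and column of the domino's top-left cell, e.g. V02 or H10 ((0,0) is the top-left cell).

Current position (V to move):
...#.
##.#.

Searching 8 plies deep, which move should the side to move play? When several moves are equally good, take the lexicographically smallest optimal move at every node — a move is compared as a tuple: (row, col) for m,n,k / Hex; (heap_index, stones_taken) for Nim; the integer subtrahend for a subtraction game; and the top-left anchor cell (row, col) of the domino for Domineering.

ply 1, V at ...#./##.#. | V02=+1→..##./####.*; V04=-1→...##/##.##
ply 2, H at ..##./####. | H00=-1→####./####.*
ply 3, V at ####./####. | V04=+1→#####/#####*
ply 4: #####/##### is terminal -1 (H); from ...#./##.#. depth 8

V's best at [...#./##.#.]: V02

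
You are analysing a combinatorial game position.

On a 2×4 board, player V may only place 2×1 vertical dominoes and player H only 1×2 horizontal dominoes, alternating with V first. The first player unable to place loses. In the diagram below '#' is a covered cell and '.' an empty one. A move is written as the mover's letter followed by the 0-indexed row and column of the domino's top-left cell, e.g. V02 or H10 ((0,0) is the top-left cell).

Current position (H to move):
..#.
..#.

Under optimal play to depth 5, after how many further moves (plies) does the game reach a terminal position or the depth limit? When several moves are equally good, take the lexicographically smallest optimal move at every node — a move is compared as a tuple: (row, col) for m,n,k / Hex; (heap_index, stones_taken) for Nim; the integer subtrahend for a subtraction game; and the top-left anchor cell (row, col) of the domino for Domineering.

PV length from [..#./..#.]: 3 plies

ply 1, H at ..#./..#. | H00=+1→###./..#.*; H10=+1→..#./###.
ply 2, V at ###./..#. | V03=-1→####/..##*
ply 3, H at ####/..## | H10=+1→####/####*
ply 4: ####/#### is terminal -1 (V); from ..#./..#. depth 5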